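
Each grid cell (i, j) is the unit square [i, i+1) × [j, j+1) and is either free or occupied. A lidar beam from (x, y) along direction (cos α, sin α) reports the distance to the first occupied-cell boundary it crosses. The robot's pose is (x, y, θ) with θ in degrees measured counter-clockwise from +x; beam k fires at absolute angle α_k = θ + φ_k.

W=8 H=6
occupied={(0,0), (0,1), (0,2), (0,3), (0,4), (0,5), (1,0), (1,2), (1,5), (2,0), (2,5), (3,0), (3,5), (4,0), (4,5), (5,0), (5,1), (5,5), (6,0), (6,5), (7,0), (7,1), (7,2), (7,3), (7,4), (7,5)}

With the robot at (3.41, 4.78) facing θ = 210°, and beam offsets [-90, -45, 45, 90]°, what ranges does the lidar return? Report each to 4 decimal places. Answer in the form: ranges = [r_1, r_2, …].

ranges = [0.2540, 0.8500, 3.9133, 3.2101]

beam 1: φ=-90°, α=120°
  dir = (cos 120°, sin 120°) = (-0.5000, 0.8660); from cell (3,4)
  next x-line at t=0.8200, next y-line at t=0.2540; Δt_x=2.0000, Δt_y=1.1547
    y: enter (3,5) at t=0.2540 ← occupied
  → r_1 = 0.2540
beam 2: φ=-45°, α=165°
  dir = (cos 165°, sin 165°) = (-0.9659, 0.2588); from cell (3,4)
  next x-line at t=0.4245, next y-line at t=0.8500; Δt_x=1.0353, Δt_y=3.8637
    x: enter (2,4) at t=0.4245
    y: enter (2,5) at t=0.8500 ← occupied
  → r_2 = 0.8500
beam 3: φ=45°, α=255°
  dir = (cos 255°, sin 255°) = (-0.2588, -0.9659); from cell (3,4)
  next x-line at t=1.5841, next y-line at t=0.8075; Δt_x=3.8637, Δt_y=1.0353
    y: enter (3,3) at t=0.8075
    x: enter (2,3) at t=1.5841
    y: enter (2,2) at t=1.8428
    y: enter (2,1) at t=2.8781
    y: enter (2,0) at t=3.9133 ← occupied
  → r_3 = 3.9133
beam 4: φ=90°, α=300°
  dir = (cos 300°, sin 300°) = (0.5000, -0.8660); from cell (3,4)
  next x-line at t=1.1800, next y-line at t=0.9007; Δt_x=2.0000, Δt_y=1.1547
    y: enter (3,3) at t=0.9007
    x: enter (4,3) at t=1.1800
    y: enter (4,2) at t=2.0554
    x: enter (5,2) at t=3.1800
    y: enter (5,1) at t=3.2101 ← occupied
  → r_4 = 3.2101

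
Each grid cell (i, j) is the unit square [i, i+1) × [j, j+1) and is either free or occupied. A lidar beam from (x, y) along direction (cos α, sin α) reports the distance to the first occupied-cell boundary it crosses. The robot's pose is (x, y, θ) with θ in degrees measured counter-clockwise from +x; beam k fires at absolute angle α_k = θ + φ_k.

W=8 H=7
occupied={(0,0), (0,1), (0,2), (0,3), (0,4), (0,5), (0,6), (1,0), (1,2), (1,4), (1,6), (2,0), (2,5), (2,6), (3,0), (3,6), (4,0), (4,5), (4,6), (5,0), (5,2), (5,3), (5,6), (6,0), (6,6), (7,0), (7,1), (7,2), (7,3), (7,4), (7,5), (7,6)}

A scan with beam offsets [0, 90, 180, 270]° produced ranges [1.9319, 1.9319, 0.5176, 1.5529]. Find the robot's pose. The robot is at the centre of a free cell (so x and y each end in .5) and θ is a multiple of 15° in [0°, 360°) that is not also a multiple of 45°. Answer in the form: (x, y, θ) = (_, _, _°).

Enumerate (i+0.5, j+0.5, θ) over the 24 free cells and 16 admissible headings. For each, cast all 4 beams and compare to the given ranges.
  (6.5, 2.5, 105°): beam 1 = 3.6235 ≠ 1.9319 ✗
  (1.5, 5.5, 15°): beam 1 = 0.5176 ≠ 1.9319 ✗
  (2.5, 3.5, 30°): beam 1 = 5.0000 ≠ 1.9319 ✗
  …
  (6.5, 4.5, 165°): r_1=1.9319, r_2=1.9319, r_3=0.5176, r_4=1.5529 — all match ✓
Only this pose fits every beam.

(x, y, θ) = (6.5, 4.5, 165°)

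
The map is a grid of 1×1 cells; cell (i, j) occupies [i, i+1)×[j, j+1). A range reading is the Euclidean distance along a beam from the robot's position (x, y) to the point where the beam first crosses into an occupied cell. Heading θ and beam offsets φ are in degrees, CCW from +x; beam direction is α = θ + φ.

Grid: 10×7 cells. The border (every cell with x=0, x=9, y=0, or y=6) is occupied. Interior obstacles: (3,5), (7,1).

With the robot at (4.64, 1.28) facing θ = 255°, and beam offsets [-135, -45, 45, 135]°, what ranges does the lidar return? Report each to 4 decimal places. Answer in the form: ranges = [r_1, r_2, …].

beam 1: φ=-135°, α=120°
  d=(-0.5000,0.8660)  start (4,1)  tX=1.2800 tY=0.8314  stride 1/|dx|=2.0000 1/|dy|=1.1547
    cross y-line → (4,2), t=0.8314
    cross x-line → (3,2), t=1.2800
    cross y-line → (3,3), t=1.9861
    cross y-line → (3,4), t=3.1408
    cross x-line → (2,4), t=3.2800
    cross y-line → (2,5), t=4.2955
    cross x-line → (1,5), t=5.2800
    cross y-line → (1,6), t=5.4502 (wall)
  → r_1 = 5.4502
beam 2: φ=-45°, α=210°
  d=(-0.8660,-0.5000)  start (4,1)  tX=0.7390 tY=0.5600  stride 1/|dx|=1.1547 1/|dy|=2.0000
    cross y-line → (4,0), t=0.5600 (wall)
  → r_2 = 0.5600
beam 3: φ=45°, α=300°
  d=(0.5000,-0.8660)  start (4,1)  tX=0.7200 tY=0.3233  stride 1/|dx|=2.0000 1/|dy|=1.1547
    cross y-line → (4,0), t=0.3233 (wall)
  → r_3 = 0.3233
beam 4: φ=135°, α=30°
  d=(0.8660,0.5000)  start (4,1)  tX=0.4157 tY=1.4400  stride 1/|dx|=1.1547 1/|dy|=2.0000
    cross x-line → (5,1), t=0.4157
    cross y-line → (5,2), t=1.4400
    cross x-line → (6,2), t=1.5704
    cross x-line → (7,2), t=2.7251
    cross y-line → (7,3), t=3.4400
    cross x-line → (8,3), t=3.8798
    cross x-line → (9,3), t=5.0345 (wall)
  → r_4 = 5.0345

ranges = [5.4502, 0.5600, 0.3233, 5.0345]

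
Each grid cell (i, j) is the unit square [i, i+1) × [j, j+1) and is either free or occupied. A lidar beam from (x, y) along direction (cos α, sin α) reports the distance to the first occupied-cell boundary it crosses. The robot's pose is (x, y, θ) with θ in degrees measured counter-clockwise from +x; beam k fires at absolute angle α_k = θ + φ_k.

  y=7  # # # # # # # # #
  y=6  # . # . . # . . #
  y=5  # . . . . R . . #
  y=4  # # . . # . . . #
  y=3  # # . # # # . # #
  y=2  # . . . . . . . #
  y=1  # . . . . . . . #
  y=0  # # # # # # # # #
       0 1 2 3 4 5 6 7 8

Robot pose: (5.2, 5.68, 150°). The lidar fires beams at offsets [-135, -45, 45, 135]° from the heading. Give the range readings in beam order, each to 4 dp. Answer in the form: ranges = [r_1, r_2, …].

ranges = [2.8988, 0.3313, 3.3129, 1.7393]

beam 1: φ=-135°, α=15°
  cosα=0.9659 sinα=0.2588 | (5,5) | tMaxX 0.8282 tMaxY 1.2364 | tΔX 1.0353 tΔY 3.8637
    t=0.8282 [x] (6,5)
    t=1.2364 [y] (6,6)
    t=1.8635 [x] (7,6)
    t=2.8988 [x] (8,6) — stop
  → r_1 = 2.8988
beam 2: φ=-45°, α=105°
  cosα=-0.2588 sinα=0.9659 | (5,5) | tMaxX 0.7727 tMaxY 0.3313 | tΔX 3.8637 tΔY 1.0353
    t=0.3313 [y] (5,6) — stop
  → r_2 = 0.3313
beam 3: φ=45°, α=195°
  cosα=-0.9659 sinα=-0.2588 | (5,5) | tMaxX 0.2071 tMaxY 2.6273 | tΔX 1.0353 tΔY 3.8637
    t=0.2071 [x] (4,5)
    t=1.2423 [x] (3,5)
    t=2.2776 [x] (2,5)
    t=2.6273 [y] (2,4)
    t=3.3129 [x] (1,4) — stop
  → r_3 = 3.3129
beam 4: φ=135°, α=285°
  cosα=0.2588 sinα=-0.9659 | (5,5) | tMaxX 3.0910 tMaxY 0.7040 | tΔX 3.8637 tΔY 1.0353
    t=0.7040 [y] (5,4)
    t=1.7393 [y] (5,3) — stop
  → r_4 = 1.7393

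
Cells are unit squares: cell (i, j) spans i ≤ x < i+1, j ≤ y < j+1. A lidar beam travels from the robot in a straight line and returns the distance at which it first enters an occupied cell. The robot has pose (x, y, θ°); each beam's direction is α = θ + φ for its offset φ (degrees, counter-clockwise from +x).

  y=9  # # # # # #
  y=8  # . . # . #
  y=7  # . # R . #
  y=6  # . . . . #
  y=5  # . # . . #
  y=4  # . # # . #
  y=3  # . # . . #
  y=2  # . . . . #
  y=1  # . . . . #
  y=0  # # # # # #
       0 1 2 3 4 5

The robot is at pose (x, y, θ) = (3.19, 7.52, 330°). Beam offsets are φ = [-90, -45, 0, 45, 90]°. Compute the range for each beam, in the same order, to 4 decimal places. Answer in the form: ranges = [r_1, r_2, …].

beam 1: φ=-90°, α=240°
  d=(-0.5000,-0.8660)  start (3,7)  tX=0.3800 tY=0.6004  stride 1/|dx|=2.0000 1/|dy|=1.1547
    cross x-line → (2,7), t=0.3800 (wall)
  → r_1 = 0.3800
beam 2: φ=-45°, α=285°
  d=(0.2588,-0.9659)  start (3,7)  tX=3.1296 tY=0.5383  stride 1/|dx|=3.8637 1/|dy|=1.0353
    cross y-line → (3,6), t=0.5383
    cross y-line → (3,5), t=1.5736
    cross y-line → (3,4), t=2.6089 (wall)
  → r_2 = 2.6089
beam 3: φ=0°, α=330°
  d=(0.8660,-0.5000)  start (3,7)  tX=0.9353 tY=1.0400  stride 1/|dx|=1.1547 1/|dy|=2.0000
    cross x-line → (4,7), t=0.9353
    cross y-line → (4,6), t=1.0400
    cross x-line → (5,6), t=2.0900 (wall)
  → r_3 = 2.0900
beam 4: φ=45°, α=15°
  d=(0.9659,0.2588)  start (3,7)  tX=0.8386 tY=1.8546  stride 1/|dx|=1.0353 1/|dy|=3.8637
    cross x-line → (4,7), t=0.8386
    cross y-line → (4,8), t=1.8546
    cross x-line → (5,8), t=1.8738 (wall)
  → r_4 = 1.8738
beam 5: φ=90°, α=60°
  d=(0.5000,0.8660)  start (3,7)  tX=1.6200 tY=0.5543  stride 1/|dx|=2.0000 1/|dy|=1.1547
    cross y-line → (3,8), t=0.5543 (wall)
  → r_5 = 0.5543

ranges = [0.3800, 2.6089, 2.0900, 1.8738, 0.5543]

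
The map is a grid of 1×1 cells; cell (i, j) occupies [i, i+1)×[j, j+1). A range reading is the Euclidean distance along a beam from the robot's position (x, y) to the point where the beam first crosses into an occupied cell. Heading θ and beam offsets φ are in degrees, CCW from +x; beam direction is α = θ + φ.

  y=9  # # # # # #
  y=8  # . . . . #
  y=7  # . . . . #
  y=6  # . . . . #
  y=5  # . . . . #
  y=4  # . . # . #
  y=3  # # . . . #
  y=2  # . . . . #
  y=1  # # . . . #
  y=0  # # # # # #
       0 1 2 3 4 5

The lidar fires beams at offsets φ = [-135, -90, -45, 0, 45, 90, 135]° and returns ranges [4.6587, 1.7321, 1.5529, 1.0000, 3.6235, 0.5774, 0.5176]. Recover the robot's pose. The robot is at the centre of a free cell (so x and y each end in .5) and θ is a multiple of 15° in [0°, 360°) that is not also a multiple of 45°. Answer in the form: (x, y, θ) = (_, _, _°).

(x, y, θ) = (2.5, 4.5, 240°)

The pose lattice has 29·16 = 464 candidates. Test each by forward raycasting.
  (1.5, 5.5, 210°): beam 1 = 3.6235 ≠ 4.6587 ✗
  (2.5, 3.5, 210°): beam 1 = 5.6940 ≠ 4.6587 ✗
  (3.5, 6.5, 75°): beam 1 = 3.0000 ≠ 4.6587 ✗
  (2.5, 2.5, 150°): beam 1 = 2.5882 ≠ 4.6587 ✗
  (2.5, 5.5, 120°): beam 1 = 2.5882 ≠ 4.6587 ✗
  …
  (2.5, 4.5, 240°): r_1=4.6587, r_2=1.7321, r_3=1.5529, r_4=1.0000, r_5=3.6235, r_6=0.5774, r_7=0.5176 — all match ✓
Only this pose fits every beam.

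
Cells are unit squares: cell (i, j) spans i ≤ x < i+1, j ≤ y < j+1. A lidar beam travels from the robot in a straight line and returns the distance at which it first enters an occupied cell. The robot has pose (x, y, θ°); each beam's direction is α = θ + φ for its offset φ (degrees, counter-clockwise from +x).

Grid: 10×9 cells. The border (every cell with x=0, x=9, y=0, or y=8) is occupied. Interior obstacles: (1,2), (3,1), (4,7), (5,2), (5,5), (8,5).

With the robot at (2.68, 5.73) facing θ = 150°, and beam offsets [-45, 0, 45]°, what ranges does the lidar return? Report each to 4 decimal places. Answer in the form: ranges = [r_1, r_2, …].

beam 1: φ=-45°, α=105°
  direction (-0.2588, 0.9659); cell (2,5); t to first gridline: x 2.6273, y 0.2795 (then +3.8637 / +1.0353)
    (2,6) via y @ 0.2795
    (2,7) via y @ 1.3148
    (2,8) via y @ 2.3501  # hit
  → r_1 = 2.3501
beam 2: φ=0°, α=150°
  direction (-0.8660, 0.5000); cell (2,5); t to first gridline: x 0.7852, y 0.5400 (then +1.1547 / +2.0000)
    (2,6) via y @ 0.5400
    (1,6) via x @ 0.7852
    (0,6) via x @ 1.9399  # hit
  → r_2 = 1.9399
beam 3: φ=45°, α=195°
  direction (-0.9659, -0.2588); cell (2,5); t to first gridline: x 0.7040, y 2.8205 (then +1.0353 / +3.8637)
    (1,5) via x @ 0.7040
    (0,5) via x @ 1.7393  # hit
  → r_3 = 1.7393

ranges = [2.3501, 1.9399, 1.7393]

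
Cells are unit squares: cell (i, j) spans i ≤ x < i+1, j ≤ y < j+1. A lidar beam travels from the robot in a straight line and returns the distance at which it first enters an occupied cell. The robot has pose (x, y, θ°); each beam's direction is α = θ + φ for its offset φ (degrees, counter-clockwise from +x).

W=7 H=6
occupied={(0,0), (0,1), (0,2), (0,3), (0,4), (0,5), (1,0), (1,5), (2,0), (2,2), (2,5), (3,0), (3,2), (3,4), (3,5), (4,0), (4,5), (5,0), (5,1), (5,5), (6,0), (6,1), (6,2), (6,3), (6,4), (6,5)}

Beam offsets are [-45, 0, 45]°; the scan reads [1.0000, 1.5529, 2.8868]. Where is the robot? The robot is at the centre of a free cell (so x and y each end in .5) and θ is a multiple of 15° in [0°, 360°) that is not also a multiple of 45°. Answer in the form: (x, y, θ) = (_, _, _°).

(x, y, θ) = (4.5, 2.5, 15°)

The pose lattice has 16·16 = 256 candidates. Test each by forward raycasting.
  (3.5, 3.5, 120°): beam 1 = 0.5176 ≠ 1.0000 ✗
  (4.5, 1.5, 120°): beam 1 = 3.6235 ≠ 1.0000 ✗
  (3.5, 1.5, 255°): beam 2 = 0.5176 ≠ 1.5529 ✗
  …
  (4.5, 2.5, 15°): r_1=1.0000, r_2=1.5529, r_3=2.8868 — all match ✓
No second candidate reproduces the full scan.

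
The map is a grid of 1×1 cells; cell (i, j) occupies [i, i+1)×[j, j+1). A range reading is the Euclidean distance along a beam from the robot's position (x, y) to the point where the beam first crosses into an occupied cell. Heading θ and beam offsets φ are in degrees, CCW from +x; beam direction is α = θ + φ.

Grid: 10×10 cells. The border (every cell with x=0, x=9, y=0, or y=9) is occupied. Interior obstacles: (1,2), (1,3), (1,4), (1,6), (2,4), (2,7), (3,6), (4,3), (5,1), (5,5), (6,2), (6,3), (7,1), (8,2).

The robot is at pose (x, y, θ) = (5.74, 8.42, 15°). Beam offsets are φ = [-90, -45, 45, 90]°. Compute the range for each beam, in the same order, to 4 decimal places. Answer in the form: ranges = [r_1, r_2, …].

beam 1: φ=-90°, α=285°
  direction (0.2588, -0.9659); cell (5,8); t to first gridline: x 1.0046, y 0.4348 (then +3.8637 / +1.0353)
    (5,7) via y @ 0.4348
    (6,7) via x @ 1.0046
    (6,6) via y @ 1.4701
    (6,5) via y @ 2.5054
    (6,4) via y @ 3.5406
    (6,3) via y @ 4.5759  # hit
  → r_1 = 4.5759
beam 2: φ=-45°, α=330°
  direction (0.8660, -0.5000); cell (5,8); t to first gridline: x 0.3002, y 0.8400 (then +1.1547 / +2.0000)
    (6,8) via x @ 0.3002
    (6,7) via y @ 0.8400
    (7,7) via x @ 1.4549
    (8,7) via x @ 2.6096
    (8,6) via y @ 2.8400
    (9,6) via x @ 3.7643  # hit
  → r_2 = 3.7643
beam 3: φ=45°, α=60°
  direction (0.5000, 0.8660); cell (5,8); t to first gridline: x 0.5200, y 0.6697 (then +2.0000 / +1.1547)
    (6,8) via x @ 0.5200
    (6,9) via y @ 0.6697  # hit
  → r_3 = 0.6697
beam 4: φ=90°, α=105°
  direction (-0.2588, 0.9659); cell (5,8); t to first gridline: x 2.8591, y 0.6005 (then +3.8637 / +1.0353)
    (5,9) via y @ 0.6005  # hit
  → r_4 = 0.6005

ranges = [4.5759, 3.7643, 0.6697, 0.6005]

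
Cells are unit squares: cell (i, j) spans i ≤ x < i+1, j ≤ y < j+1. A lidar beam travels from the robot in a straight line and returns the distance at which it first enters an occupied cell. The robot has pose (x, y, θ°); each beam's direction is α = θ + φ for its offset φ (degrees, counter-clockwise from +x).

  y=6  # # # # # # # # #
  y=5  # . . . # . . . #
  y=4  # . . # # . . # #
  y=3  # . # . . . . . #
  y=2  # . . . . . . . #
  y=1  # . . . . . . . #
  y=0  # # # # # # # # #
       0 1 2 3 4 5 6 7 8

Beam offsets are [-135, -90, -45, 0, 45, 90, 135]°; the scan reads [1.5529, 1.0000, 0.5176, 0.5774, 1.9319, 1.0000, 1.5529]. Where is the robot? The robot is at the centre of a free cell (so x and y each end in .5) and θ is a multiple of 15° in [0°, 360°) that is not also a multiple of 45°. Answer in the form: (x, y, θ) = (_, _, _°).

Candidates: 30 free-cell centres × 16 headings = 480 poses. Raycast each; keep the one whose scan matches to 4 dp.
  (2.5, 1.5, 165°): beam 1 = 5.1962 ≠ 1.5529 ✗
  (3.5, 1.5, 210°): beam 1 = 2.5882 ≠ 1.5529 ✗
  (4.5, 3.5, 285°): beam 1 = 1.0000 ≠ 1.5529 ✗
  (5.5, 2.5, 150°): beam 1 = 2.5882 ≠ 1.5529 ✗
  …
  (1.5, 4.5, 210°): r_1=1.5529, r_2=1.0000, r_3=0.5176, r_4=0.5774, r_5=1.9319, r_6=1.0000, r_7=1.5529 — all match ✓
No second candidate reproduces the full scan.

(x, y, θ) = (1.5, 4.5, 210°)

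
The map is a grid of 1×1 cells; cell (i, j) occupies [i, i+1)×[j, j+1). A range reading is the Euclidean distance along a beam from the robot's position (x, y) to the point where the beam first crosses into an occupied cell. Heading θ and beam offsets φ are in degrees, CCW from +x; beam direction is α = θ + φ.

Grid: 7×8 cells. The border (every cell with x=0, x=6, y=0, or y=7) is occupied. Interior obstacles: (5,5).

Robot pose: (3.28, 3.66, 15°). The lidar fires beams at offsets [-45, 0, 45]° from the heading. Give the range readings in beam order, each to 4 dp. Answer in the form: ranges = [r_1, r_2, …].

ranges = [3.1408, 2.8160, 3.8567]

beam 1: φ=-45°, α=330°
  cosα=0.8660 sinα=-0.5000 | (3,3) | tMaxX 0.8314 tMaxY 1.3200 | tΔX 1.1547 tΔY 2.0000
    t=0.8314 [x] (4,3)
    t=1.3200 [y] (4,2)
    t=1.9861 [x] (5,2)
    t=3.1408 [x] (6,2) — stop
  → r_1 = 3.1408
beam 2: φ=0°, α=15°
  cosα=0.9659 sinα=0.2588 | (3,3) | tMaxX 0.7454 tMaxY 1.3137 | tΔX 1.0353 tΔY 3.8637
    t=0.7454 [x] (4,3)
    t=1.3137 [y] (4,4)
    t=1.7807 [x] (5,4)
    t=2.8160 [x] (6,4) — stop
  → r_2 = 2.8160
beam 3: φ=45°, α=60°
  cosα=0.5000 sinα=0.8660 | (3,3) | tMaxX 1.4400 tMaxY 0.3926 | tΔX 2.0000 tΔY 1.1547
    t=0.3926 [y] (3,4)
    t=1.4400 [x] (4,4)
    t=1.5473 [y] (4,5)
    t=2.7020 [y] (4,6)
    t=3.4400 [x] (5,6)
    t=3.8567 [y] (5,7) — stop
  → r_3 = 3.8567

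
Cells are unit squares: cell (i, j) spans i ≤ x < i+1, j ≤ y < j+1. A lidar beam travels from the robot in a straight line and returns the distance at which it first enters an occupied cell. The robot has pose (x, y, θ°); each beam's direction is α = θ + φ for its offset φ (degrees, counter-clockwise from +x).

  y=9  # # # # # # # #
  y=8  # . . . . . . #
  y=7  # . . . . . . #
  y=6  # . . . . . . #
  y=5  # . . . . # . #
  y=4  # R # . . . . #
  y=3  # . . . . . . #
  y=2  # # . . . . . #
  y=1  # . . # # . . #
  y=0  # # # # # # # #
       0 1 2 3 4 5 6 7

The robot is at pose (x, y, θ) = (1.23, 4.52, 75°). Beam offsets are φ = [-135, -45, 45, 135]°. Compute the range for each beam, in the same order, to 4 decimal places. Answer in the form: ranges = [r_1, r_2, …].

beam 1: φ=-135°, α=300°
  dir = (cos 300°, sin 300°) = (0.5000, -0.8660); from cell (1,4)
  next x-line at t=1.5400, next y-line at t=0.6004; Δt_x=2.0000, Δt_y=1.1547
    y: enter (1,3) at t=0.6004
    x: enter (2,3) at t=1.5400
    y: enter (2,2) at t=1.7551
    y: enter (2,1) at t=2.9098
    x: enter (3,1) at t=3.5400 ← occupied
  → r_1 = 3.5400
beam 2: φ=-45°, α=30°
  dir = (cos 30°, sin 30°) = (0.8660, 0.5000); from cell (1,4)
  next x-line at t=0.8891, next y-line at t=0.9600; Δt_x=1.1547, Δt_y=2.0000
    x: enter (2,4) at t=0.8891 ← occupied
  → r_2 = 0.8891
beam 3: φ=45°, α=120°
  dir = (cos 120°, sin 120°) = (-0.5000, 0.8660); from cell (1,4)
  next x-line at t=0.4600, next y-line at t=0.5543; Δt_x=2.0000, Δt_y=1.1547
    x: enter (0,4) at t=0.4600 ← occupied
  → r_3 = 0.4600
beam 4: φ=135°, α=210°
  dir = (cos 210°, sin 210°) = (-0.8660, -0.5000); from cell (1,4)
  next x-line at t=0.2656, next y-line at t=1.0400; Δt_x=1.1547, Δt_y=2.0000
    x: enter (0,4) at t=0.2656 ← occupied
  → r_4 = 0.2656

ranges = [3.5400, 0.8891, 0.4600, 0.2656]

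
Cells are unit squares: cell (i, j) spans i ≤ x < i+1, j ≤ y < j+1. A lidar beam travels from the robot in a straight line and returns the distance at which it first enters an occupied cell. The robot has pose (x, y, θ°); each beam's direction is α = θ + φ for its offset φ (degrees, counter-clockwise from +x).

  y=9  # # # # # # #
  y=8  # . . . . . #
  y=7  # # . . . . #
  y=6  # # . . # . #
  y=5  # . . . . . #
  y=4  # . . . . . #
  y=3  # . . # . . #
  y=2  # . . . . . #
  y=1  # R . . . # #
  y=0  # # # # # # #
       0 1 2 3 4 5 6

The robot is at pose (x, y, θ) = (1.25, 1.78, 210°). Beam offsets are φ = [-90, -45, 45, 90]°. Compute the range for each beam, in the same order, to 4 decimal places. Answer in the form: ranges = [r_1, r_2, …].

beam 1: φ=-90°, α=120°
  d=(-0.5000,0.8660)  start (1,1)  tX=0.5000 tY=0.2540  stride 1/|dx|=2.0000 1/|dy|=1.1547
    cross y-line → (1,2), t=0.2540
    cross x-line → (0,2), t=0.5000 (wall)
  → r_1 = 0.5000
beam 2: φ=-45°, α=165°
  d=(-0.9659,0.2588)  start (1,1)  tX=0.2588 tY=0.8500  stride 1/|dx|=1.0353 1/|dy|=3.8637
    cross x-line → (0,1), t=0.2588 (wall)
  → r_2 = 0.2588
beam 3: φ=45°, α=255°
  d=(-0.2588,-0.9659)  start (1,1)  tX=0.9659 tY=0.8075  stride 1/|dx|=3.8637 1/|dy|=1.0353
    cross y-line → (1,0), t=0.8075 (wall)
  → r_3 = 0.8075
beam 4: φ=90°, α=300°
  d=(0.5000,-0.8660)  start (1,1)  tX=1.5000 tY=0.9007  stride 1/|dx|=2.0000 1/|dy|=1.1547
    cross y-line → (1,0), t=0.9007 (wall)
  → r_4 = 0.9007

ranges = [0.5000, 0.2588, 0.8075, 0.9007]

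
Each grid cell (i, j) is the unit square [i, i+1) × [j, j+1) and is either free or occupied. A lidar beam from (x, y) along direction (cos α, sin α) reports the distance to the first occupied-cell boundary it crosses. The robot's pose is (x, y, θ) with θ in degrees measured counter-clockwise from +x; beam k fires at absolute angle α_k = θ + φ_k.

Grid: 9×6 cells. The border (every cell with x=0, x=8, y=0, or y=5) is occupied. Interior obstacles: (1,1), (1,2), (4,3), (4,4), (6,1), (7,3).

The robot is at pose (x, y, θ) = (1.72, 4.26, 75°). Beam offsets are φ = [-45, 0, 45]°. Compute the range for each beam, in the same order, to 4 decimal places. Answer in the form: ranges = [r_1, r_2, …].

beam 1: φ=-45°, α=30°
  d=(0.8660,0.5000)  start (1,4)  tX=0.3233 tY=1.4800  stride 1/|dx|=1.1547 1/|dy|=2.0000
    cross x-line → (2,4), t=0.3233
    cross x-line → (3,4), t=1.4780
    cross y-line → (3,5), t=1.4800 (wall)
  → r_1 = 1.4800
beam 2: φ=0°, α=75°
  d=(0.2588,0.9659)  start (1,4)  tX=1.0818 tY=0.7661  stride 1/|dx|=3.8637 1/|dy|=1.0353
    cross y-line → (1,5), t=0.7661 (wall)
  → r_2 = 0.7661
beam 3: φ=45°, α=120°
  d=(-0.5000,0.8660)  start (1,4)  tX=1.4400 tY=0.8545  stride 1/|dx|=2.0000 1/|dy|=1.1547
    cross y-line → (1,5), t=0.8545 (wall)
  → r_3 = 0.8545

ranges = [1.4800, 0.7661, 0.8545]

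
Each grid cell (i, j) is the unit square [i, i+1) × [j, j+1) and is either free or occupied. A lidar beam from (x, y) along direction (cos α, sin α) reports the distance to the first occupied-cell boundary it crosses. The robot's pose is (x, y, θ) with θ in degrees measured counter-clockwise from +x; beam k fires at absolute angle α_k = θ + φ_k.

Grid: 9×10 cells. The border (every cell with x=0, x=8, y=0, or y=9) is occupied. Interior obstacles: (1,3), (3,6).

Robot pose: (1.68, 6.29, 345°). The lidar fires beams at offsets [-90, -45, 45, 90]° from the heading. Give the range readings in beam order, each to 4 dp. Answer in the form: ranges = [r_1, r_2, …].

beam 1: φ=-90°, α=255°
  direction (-0.2588, -0.9659); cell (1,6); t to first gridline: x 2.6273, y 0.3002 (then +3.8637 / +1.0353)
    (1,5) via y @ 0.3002
    (1,4) via y @ 1.3355
    (1,3) via y @ 2.3708  # hit
  → r_1 = 2.3708
beam 2: φ=-45°, α=300°
  direction (0.5000, -0.8660); cell (1,6); t to first gridline: x 0.6400, y 0.3349 (then +2.0000 / +1.1547)
    (1,5) via y @ 0.3349
    (2,5) via x @ 0.6400
    (2,4) via y @ 1.4896
    (3,4) via x @ 2.6400
    (3,3) via y @ 2.6443
    (3,2) via y @ 3.7990
    (4,2) via x @ 4.6400
    (4,1) via y @ 4.9537
    (4,0) via y @ 6.1084  # hit
  → r_2 = 6.1084
beam 3: φ=45°, α=30°
  direction (0.8660, 0.5000); cell (1,6); t to first gridline: x 0.3695, y 1.4200 (then +1.1547 / +2.0000)
    (2,6) via x @ 0.3695
    (2,7) via y @ 1.4200
    (3,7) via x @ 1.5242
    (4,7) via x @ 2.6789
    (4,8) via y @ 3.4200
    (5,8) via x @ 3.8336
    (6,8) via x @ 4.9883
    (6,9) via y @ 5.4200  # hit
  → r_3 = 5.4200
beam 4: φ=90°, α=75°
  direction (0.2588, 0.9659); cell (1,6); t to first gridline: x 1.2364, y 0.7350 (then +3.8637 / +1.0353)
    (1,7) via y @ 0.7350
    (2,7) via x @ 1.2364
    (2,8) via y @ 1.7703
    (2,9) via y @ 2.8056  # hit
  → r_4 = 2.8056

ranges = [2.3708, 6.1084, 5.4200, 2.8056]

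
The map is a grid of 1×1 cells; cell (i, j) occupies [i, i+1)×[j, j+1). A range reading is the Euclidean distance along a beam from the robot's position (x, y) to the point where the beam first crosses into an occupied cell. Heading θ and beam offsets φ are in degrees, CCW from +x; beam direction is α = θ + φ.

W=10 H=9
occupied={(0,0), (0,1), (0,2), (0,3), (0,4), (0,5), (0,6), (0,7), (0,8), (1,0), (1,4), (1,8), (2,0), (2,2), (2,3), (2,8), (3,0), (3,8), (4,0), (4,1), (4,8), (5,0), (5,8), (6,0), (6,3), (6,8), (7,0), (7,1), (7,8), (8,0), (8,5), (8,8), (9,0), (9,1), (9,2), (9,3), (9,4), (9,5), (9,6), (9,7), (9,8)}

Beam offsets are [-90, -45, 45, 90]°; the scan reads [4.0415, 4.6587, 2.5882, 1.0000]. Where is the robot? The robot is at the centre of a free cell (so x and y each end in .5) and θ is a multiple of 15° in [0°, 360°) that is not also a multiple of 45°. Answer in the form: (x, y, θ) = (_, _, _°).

(x, y, θ) = (5.5, 4.5, 210°)

Candidates: 49 free-cell centres × 16 headings = 784 poses. Raycast each; keep the one whose scan matches to 4 dp.
  (3.5, 5.5, 255°): beam 1 = 2.5882 ≠ 4.0415 ✗
  (7.5, 2.5, 75°): beam 1 = 1.5529 ≠ 4.0415 ✗
  (6.5, 4.5, 195°): beam 1 = 3.6235 ≠ 4.0415 ✗
  (5.5, 1.5, 330°): beam 1 = 0.5774 ≠ 4.0415 ✗
  …
  (5.5, 4.5, 210°): r_1=4.0415, r_2=4.6587, r_3=2.5882, r_4=1.0000 — all match ✓
No second candidate reproduces the full scan.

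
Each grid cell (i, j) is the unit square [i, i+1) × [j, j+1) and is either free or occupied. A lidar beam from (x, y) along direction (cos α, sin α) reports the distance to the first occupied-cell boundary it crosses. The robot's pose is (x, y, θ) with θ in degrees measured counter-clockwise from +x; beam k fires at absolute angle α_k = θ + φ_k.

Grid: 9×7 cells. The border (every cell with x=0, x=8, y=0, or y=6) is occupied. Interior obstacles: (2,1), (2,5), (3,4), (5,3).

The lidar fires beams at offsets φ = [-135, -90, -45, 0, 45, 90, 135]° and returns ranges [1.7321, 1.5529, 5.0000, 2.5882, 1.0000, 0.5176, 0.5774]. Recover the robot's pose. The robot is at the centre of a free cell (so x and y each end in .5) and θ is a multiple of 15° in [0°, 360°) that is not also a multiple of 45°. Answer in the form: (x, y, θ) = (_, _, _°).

(x, y, θ) = (5.5, 5.5, 345°)

Enumerate (i+0.5, j+0.5, θ) over the 31 free cells and 16 admissible headings. For each, cast all 7 beams and compare to the given ranges.
  (4.5, 1.5, 330°): beam 1 = 1.5529 ≠ 1.7321 ✗
  (6.5, 2.5, 165°): beam 2 = 3.6235 ≠ 1.5529 ✗
  (4.5, 1.5, 165°): beam 1 = 4.0415 ≠ 1.7321 ✗
  …
  (5.5, 5.5, 345°): r_1=1.7321, r_2=1.5529, r_3=5.0000, r_4=2.5882, r_5=1.0000, r_6=0.5176, r_7=0.5774 — all match ✓
Only this pose fits every beam.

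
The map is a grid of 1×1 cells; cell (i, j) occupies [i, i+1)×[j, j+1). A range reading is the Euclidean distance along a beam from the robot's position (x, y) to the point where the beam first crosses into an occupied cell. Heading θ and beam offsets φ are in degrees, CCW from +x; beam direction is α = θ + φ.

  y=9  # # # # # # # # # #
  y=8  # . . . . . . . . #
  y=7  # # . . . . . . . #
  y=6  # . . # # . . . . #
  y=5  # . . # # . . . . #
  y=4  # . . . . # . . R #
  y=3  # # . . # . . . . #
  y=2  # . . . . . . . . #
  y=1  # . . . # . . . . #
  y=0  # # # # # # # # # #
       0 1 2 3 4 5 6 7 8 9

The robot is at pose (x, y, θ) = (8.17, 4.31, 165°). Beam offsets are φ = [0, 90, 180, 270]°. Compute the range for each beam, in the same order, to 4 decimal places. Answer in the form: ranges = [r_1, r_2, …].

ranges = [2.2465, 3.4268, 0.8593, 3.2069]

beam 1: φ=0°, α=165°
  direction (-0.9659, 0.2588); cell (8,4); t to first gridline: x 0.1760, y 2.6660 (then +1.0353 / +3.8637)
    (7,4) via x @ 0.1760
    (6,4) via x @ 1.2113
    (5,4) via x @ 2.2465  # hit
  → r_1 = 2.2465
beam 2: φ=90°, α=255°
  direction (-0.2588, -0.9659); cell (8,4); t to first gridline: x 0.6568, y 0.3209 (then +3.8637 / +1.0353)
    (8,3) via y @ 0.3209
    (7,3) via x @ 0.6568
    (7,2) via y @ 1.3562
    (7,1) via y @ 2.3915
    (7,0) via y @ 3.4268  # hit
  → r_2 = 3.4268
beam 3: φ=180°, α=345°
  direction (0.9659, -0.2588); cell (8,4); t to first gridline: x 0.8593, y 1.1977 (then +1.0353 / +3.8637)
    (9,4) via x @ 0.8593  # hit
  → r_3 = 0.8593
beam 4: φ=270°, α=75°
  direction (0.2588, 0.9659); cell (8,4); t to first gridline: x 3.2069, y 0.7143 (then +3.8637 / +1.0353)
    (8,5) via y @ 0.7143
    (8,6) via y @ 1.7496
    (8,7) via y @ 2.7849
    (9,7) via x @ 3.2069  # hit
  → r_4 = 3.2069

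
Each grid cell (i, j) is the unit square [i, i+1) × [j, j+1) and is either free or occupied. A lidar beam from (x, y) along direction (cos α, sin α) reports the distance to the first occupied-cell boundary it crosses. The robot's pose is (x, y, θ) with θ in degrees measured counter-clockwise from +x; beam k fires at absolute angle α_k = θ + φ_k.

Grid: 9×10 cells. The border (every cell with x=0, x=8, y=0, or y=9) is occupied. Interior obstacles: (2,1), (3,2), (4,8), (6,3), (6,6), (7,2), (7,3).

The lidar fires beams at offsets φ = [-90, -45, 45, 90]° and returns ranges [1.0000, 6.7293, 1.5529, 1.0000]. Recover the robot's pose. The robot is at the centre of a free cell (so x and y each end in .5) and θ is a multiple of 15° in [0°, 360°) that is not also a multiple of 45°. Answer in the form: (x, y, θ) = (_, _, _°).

Candidates: 49 free-cell centres × 16 headings = 784 poses. Raycast each; keep the one whose scan matches to 4 dp.
  (4.5, 1.5, 75°): beam 1 = 1.9319 ≠ 1.0000 ✗
  (7.5, 5.5, 75°): beam 1 = 0.5176 ≠ 1.0000 ✗
  (4.5, 2.5, 30°): beam 1 = 1.7321 ≠ 1.0000 ✗
  (7.5, 1.5, 60°): beam 1 = 0.5774 ≠ 1.0000 ✗
  …
  (7.5, 5.5, 210°): r_1=1.0000, r_2=6.7293, r_3=1.5529, r_4=1.0000 — all match ✓
No second candidate reproduces the full scan.

(x, y, θ) = (7.5, 5.5, 210°)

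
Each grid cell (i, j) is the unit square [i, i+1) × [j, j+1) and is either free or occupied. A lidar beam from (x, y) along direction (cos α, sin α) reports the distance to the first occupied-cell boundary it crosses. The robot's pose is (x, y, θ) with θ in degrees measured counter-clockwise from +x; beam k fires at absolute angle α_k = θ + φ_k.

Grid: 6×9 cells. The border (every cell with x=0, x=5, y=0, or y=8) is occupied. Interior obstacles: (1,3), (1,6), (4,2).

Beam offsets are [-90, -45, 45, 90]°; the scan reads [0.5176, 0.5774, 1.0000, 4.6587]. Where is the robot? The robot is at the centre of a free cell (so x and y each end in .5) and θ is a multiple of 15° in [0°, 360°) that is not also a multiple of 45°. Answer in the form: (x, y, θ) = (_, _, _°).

(x, y, θ) = (4.5, 3.5, 15°)

Candidates: 25 free-cell centres × 16 headings = 400 poses. Raycast each; keep the one whose scan matches to 4 dp.
  (4.5, 3.5, 195°): beam 1 = 4.6587 ≠ 0.5176 ✗
  (3.5, 2.5, 210°): beam 1 = 4.0415 ≠ 0.5176 ✗
  (2.5, 2.5, 105°): beam 1 = 1.5529 ≠ 0.5176 ✗
  (3.5, 1.5, 15°): beam 2 = 1.0000 ≠ 0.5774 ✗
  …
  (4.5, 3.5, 15°): r_1=0.5176, r_2=0.5774, r_3=1.0000, r_4=4.6587 — all match ✓
Only this pose fits every beam.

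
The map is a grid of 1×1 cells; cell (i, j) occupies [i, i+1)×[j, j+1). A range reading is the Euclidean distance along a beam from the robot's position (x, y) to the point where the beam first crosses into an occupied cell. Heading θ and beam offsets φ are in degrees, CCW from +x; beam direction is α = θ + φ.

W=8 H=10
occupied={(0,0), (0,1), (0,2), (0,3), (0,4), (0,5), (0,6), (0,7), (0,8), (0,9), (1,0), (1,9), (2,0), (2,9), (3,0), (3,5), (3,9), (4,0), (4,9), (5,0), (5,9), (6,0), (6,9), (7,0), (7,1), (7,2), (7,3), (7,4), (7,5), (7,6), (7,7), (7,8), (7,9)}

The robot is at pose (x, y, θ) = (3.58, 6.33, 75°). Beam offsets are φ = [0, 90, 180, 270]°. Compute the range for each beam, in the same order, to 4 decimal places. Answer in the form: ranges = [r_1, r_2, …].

ranges = [2.7642, 2.6710, 0.3416, 3.5406]

beam 1: φ=0°, α=75°
  dir = (cos 75°, sin 75°) = (0.2588, 0.9659); from cell (3,6)
  next x-line at t=1.6228, next y-line at t=0.6936; Δt_x=3.8637, Δt_y=1.0353
    y: enter (3,7) at t=0.6936
    x: enter (4,7) at t=1.6228
    y: enter (4,8) at t=1.7289
    y: enter (4,9) at t=2.7642 ← occupied
  → r_1 = 2.7642
beam 2: φ=90°, α=165°
  dir = (cos 165°, sin 165°) = (-0.9659, 0.2588); from cell (3,6)
  next x-line at t=0.6005, next y-line at t=2.5887; Δt_x=1.0353, Δt_y=3.8637
    x: enter (2,6) at t=0.6005
    x: enter (1,6) at t=1.6357
    y: enter (1,7) at t=2.5887
    x: enter (0,7) at t=2.6710 ← occupied
  → r_2 = 2.6710
beam 3: φ=180°, α=255°
  dir = (cos 255°, sin 255°) = (-0.2588, -0.9659); from cell (3,6)
  next x-line at t=2.2409, next y-line at t=0.3416; Δt_x=3.8637, Δt_y=1.0353
    y: enter (3,5) at t=0.3416 ← occupied
  → r_3 = 0.3416
beam 4: φ=270°, α=345°
  dir = (cos 345°, sin 345°) = (0.9659, -0.2588); from cell (3,6)
  next x-line at t=0.4348, next y-line at t=1.2750; Δt_x=1.0353, Δt_y=3.8637
    x: enter (4,6) at t=0.4348
    y: enter (4,5) at t=1.2750
    x: enter (5,5) at t=1.4701
    x: enter (6,5) at t=2.5054
    x: enter (7,5) at t=3.5406 ← occupied
  → r_4 = 3.5406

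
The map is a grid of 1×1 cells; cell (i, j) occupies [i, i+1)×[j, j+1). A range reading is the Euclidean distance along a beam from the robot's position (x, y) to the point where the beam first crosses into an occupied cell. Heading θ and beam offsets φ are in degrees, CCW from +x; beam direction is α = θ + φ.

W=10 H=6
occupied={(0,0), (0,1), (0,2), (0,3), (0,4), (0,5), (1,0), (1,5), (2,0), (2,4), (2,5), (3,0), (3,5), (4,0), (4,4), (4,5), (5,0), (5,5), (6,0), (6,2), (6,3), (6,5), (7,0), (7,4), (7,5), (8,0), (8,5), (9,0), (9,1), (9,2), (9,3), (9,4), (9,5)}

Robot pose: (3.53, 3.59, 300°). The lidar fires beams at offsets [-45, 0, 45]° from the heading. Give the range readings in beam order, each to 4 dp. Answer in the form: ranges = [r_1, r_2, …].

ranges = [2.6814, 2.9907, 2.5571]

beam 1: φ=-45°, α=255°
  cosα=-0.2588 sinα=-0.9659 | (3,3) | tMaxX 2.0478 tMaxY 0.6108 | tΔX 3.8637 tΔY 1.0353
    t=0.6108 [y] (3,2)
    t=1.6461 [y] (3,1)
    t=2.0478 [x] (2,1)
    t=2.6814 [y] (2,0) — stop
  → r_1 = 2.6814
beam 2: φ=0°, α=300°
  cosα=0.5000 sinα=-0.8660 | (3,3) | tMaxX 0.9400 tMaxY 0.6813 | tΔX 2.0000 tΔY 1.1547
    t=0.6813 [y] (3,2)
    t=0.9400 [x] (4,2)
    t=1.8360 [y] (4,1)
    t=2.9400 [x] (5,1)
    t=2.9907 [y] (5,0) — stop
  → r_2 = 2.9907
beam 3: φ=45°, α=345°
  cosα=0.9659 sinα=-0.2588 | (3,3) | tMaxX 0.4866 tMaxY 2.2796 | tΔX 1.0353 tΔY 3.8637
    t=0.4866 [x] (4,3)
    t=1.5219 [x] (5,3)
    t=2.2796 [y] (5,2)
    t=2.5571 [x] (6,2) — stop
  → r_3 = 2.5571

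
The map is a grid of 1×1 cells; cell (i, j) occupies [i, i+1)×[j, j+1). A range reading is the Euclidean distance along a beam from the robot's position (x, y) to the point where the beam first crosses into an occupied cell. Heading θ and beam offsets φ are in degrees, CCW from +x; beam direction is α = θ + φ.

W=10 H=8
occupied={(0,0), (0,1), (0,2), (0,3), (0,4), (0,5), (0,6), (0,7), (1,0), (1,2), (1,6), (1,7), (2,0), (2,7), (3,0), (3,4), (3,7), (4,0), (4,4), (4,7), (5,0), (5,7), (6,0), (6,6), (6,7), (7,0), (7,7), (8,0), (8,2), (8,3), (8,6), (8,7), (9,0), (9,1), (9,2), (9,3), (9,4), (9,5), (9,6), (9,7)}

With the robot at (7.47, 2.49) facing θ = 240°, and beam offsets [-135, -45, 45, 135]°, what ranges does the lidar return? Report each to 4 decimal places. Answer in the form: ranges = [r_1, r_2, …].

beam 1: φ=-135°, α=105°
  dir = (cos 105°, sin 105°) = (-0.2588, 0.9659); from cell (7,2)
  next x-line at t=1.8159, next y-line at t=0.5280; Δt_x=3.8637, Δt_y=1.0353
    y: enter (7,3) at t=0.5280
    y: enter (7,4) at t=1.5633
    x: enter (6,4) at t=1.8159
    y: enter (6,5) at t=2.5985
    y: enter (6,6) at t=3.6338 ← occupied
  → r_1 = 3.6338
beam 2: φ=-45°, α=195°
  dir = (cos 195°, sin 195°) = (-0.9659, -0.2588); from cell (7,2)
  next x-line at t=0.4866, next y-line at t=1.8932; Δt_x=1.0353, Δt_y=3.8637
    x: enter (6,2) at t=0.4866
    x: enter (5,2) at t=1.5219
    y: enter (5,1) at t=1.8932
    x: enter (4,1) at t=2.5571
    x: enter (3,1) at t=3.5924
    x: enter (2,1) at t=4.6277
    x: enter (1,1) at t=5.6630
    y: enter (1,0) at t=5.7569 ← occupied
  → r_2 = 5.7569
beam 3: φ=45°, α=285°
  dir = (cos 285°, sin 285°) = (0.2588, -0.9659); from cell (7,2)
  next x-line at t=2.0478, next y-line at t=0.5073; Δt_x=3.8637, Δt_y=1.0353
    y: enter (7,1) at t=0.5073
    y: enter (7,0) at t=1.5426 ← occupied
  → r_3 = 1.5426
beam 4: φ=135°, α=15°
  dir = (cos 15°, sin 15°) = (0.9659, 0.2588); from cell (7,2)
  next x-line at t=0.5487, next y-line at t=1.9705; Δt_x=1.0353, Δt_y=3.8637
    x: enter (8,2) at t=0.5487 ← occupied
  → r_4 = 0.5487

ranges = [3.6338, 5.7569, 1.5426, 0.5487]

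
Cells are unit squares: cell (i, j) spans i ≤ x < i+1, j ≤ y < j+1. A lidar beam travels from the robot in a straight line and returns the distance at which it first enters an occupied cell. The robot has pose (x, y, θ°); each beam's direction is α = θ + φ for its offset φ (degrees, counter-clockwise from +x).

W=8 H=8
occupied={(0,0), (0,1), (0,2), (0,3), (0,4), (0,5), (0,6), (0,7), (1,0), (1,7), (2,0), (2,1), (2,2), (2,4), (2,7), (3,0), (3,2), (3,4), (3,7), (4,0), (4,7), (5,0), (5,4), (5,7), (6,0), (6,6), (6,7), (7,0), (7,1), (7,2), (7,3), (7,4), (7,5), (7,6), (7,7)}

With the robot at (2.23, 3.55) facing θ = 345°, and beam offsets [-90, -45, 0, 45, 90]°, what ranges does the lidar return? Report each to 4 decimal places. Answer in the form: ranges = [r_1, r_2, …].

beam 1: φ=-90°, α=255°
  d=(-0.2588,-0.9659)  start (2,3)  tX=0.8887 tY=0.5694  stride 1/|dx|=3.8637 1/|dy|=1.0353
    cross y-line → (2,2), t=0.5694 (wall)
  → r_1 = 0.5694
beam 2: φ=-45°, α=300°
  d=(0.5000,-0.8660)  start (2,3)  tX=1.5400 tY=0.6351  stride 1/|dx|=2.0000 1/|dy|=1.1547
    cross y-line → (2,2), t=0.6351 (wall)
  → r_2 = 0.6351
beam 3: φ=0°, α=345°
  d=(0.9659,-0.2588)  start (2,3)  tX=0.7972 tY=2.1250  stride 1/|dx|=1.0353 1/|dy|=3.8637
    cross x-line → (3,3), t=0.7972
    cross x-line → (4,3), t=1.8324
    cross y-line → (4,2), t=2.1250
    cross x-line → (5,2), t=2.8677
    cross x-line → (6,2), t=3.9030
    cross x-line → (7,2), t=4.9383 (wall)
  → r_3 = 4.9383
beam 4: φ=45°, α=30°
  d=(0.8660,0.5000)  start (2,3)  tX=0.8891 tY=0.9000  stride 1/|dx|=1.1547 1/|dy|=2.0000
    cross x-line → (3,3), t=0.8891
    cross y-line → (3,4), t=0.9000 (wall)
  → r_4 = 0.9000
beam 5: φ=90°, α=75°
  d=(0.2588,0.9659)  start (2,3)  tX=2.9751 tY=0.4659  stride 1/|dx|=3.8637 1/|dy|=1.0353
    cross y-line → (2,4), t=0.4659 (wall)
  → r_5 = 0.4659

ranges = [0.5694, 0.6351, 4.9383, 0.9000, 0.4659]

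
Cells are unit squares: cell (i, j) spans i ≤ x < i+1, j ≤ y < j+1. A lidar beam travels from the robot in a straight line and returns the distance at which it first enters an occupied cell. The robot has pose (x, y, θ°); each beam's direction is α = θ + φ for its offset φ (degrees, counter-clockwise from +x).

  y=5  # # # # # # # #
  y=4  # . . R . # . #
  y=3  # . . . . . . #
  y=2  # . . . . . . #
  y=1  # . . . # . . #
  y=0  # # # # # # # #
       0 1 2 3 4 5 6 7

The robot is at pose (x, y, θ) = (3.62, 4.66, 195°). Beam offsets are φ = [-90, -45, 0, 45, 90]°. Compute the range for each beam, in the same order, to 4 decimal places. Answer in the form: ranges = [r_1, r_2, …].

ranges = [0.3520, 0.6800, 2.7124, 4.2262, 2.7538]

beam 1: φ=-90°, α=105°
  cosα=-0.2588 sinα=0.9659 | (3,4) | tMaxX 2.3955 tMaxY 0.3520 | tΔX 3.8637 tΔY 1.0353
    t=0.3520 [y] (3,5) — stop
  → r_1 = 0.3520
beam 2: φ=-45°, α=150°
  cosα=-0.8660 sinα=0.5000 | (3,4) | tMaxX 0.7159 tMaxY 0.6800 | tΔX 1.1547 tΔY 2.0000
    t=0.6800 [y] (3,5) — stop
  → r_2 = 0.6800
beam 3: φ=0°, α=195°
  cosα=-0.9659 sinα=-0.2588 | (3,4) | tMaxX 0.6419 tMaxY 2.5500 | tΔX 1.0353 tΔY 3.8637
    t=0.6419 [x] (2,4)
    t=1.6771 [x] (1,4)
    t=2.5500 [y] (1,3)
    t=2.7124 [x] (0,3) — stop
  → r_3 = 2.7124
beam 4: φ=45°, α=240°
  cosα=-0.5000 sinα=-0.8660 | (3,4) | tMaxX 1.2400 tMaxY 0.7621 | tΔX 2.0000 tΔY 1.1547
    t=0.7621 [y] (3,3)
    t=1.2400 [x] (2,3)
    t=1.9168 [y] (2,2)
    t=3.0715 [y] (2,1)
    t=3.2400 [x] (1,1)
    t=4.2262 [y] (1,0) — stop
  → r_4 = 4.2262
beam 5: φ=90°, α=285°
  cosα=0.2588 sinα=-0.9659 | (3,4) | tMaxX 1.4682 tMaxY 0.6833 | tΔX 3.8637 tΔY 1.0353
    t=0.6833 [y] (3,3)
    t=1.4682 [x] (4,3)
    t=1.7186 [y] (4,2)
    t=2.7538 [y] (4,1) — stop
  → r_5 = 2.7538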